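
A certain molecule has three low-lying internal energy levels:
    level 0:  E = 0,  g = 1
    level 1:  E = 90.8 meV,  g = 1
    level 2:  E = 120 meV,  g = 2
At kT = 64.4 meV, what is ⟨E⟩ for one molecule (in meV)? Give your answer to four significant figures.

Eᵢ/kT = 0, 1.40994, 1.86335.
Z = Σ gᵢe^(−Eᵢ/kT) = 1·e^(−0) + 1·e^(−1.40994) + 2·e^(−1.86335) = 1.00000 + 0.244158 + 0.310304 = 1.55446.
⟨E⟩ = Σ Eᵢ gᵢe^(−Eᵢ/kT) / Z = (0·1.00000 + 90.8·0.244158 + 120·0.310304) / 1.55446 = 38.22 meV.

38.22 meV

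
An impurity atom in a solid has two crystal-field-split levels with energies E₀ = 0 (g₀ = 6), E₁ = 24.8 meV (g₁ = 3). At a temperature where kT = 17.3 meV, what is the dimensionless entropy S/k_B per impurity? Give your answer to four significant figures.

Eᵢ/kT = 0, 1.43353.
Z = Σ gᵢe^(−Eᵢ/kT) = 6·e^(−0) + 3·e^(−1.43353) = 6.00000 + 0.715397 = 6.71540.
⟨E⟩ = Σ EᵢPᵢ = 2.64196 meV.
S/k_B = ln Z + ⟨E⟩/kT = ln(6.71540) + 2.64196/17.3 = 1.90440 + 0.152714 = 2.057.

2.057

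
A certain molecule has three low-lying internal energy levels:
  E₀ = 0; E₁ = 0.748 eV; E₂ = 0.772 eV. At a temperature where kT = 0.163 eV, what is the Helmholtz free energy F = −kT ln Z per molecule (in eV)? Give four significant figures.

Eᵢ/kT = 0, 4.58896, 4.73620.
Z = Σ e^(−Eᵢ/kT) = e^(−0) + e^(−4.58896) + e^(−4.73620) = 1.00000 + 0.0101634 + 0.00877192 = 1.01894.
F = −kT ln Z = −0.163 × ln(1.01894) = −0.163 × 0.0187629 = -0.003058 eV.

-0.003058 eV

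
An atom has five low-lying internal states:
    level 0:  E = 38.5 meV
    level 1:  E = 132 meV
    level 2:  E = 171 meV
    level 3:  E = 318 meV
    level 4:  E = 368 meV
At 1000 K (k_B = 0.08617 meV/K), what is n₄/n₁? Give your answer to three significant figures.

0.0646

k_BT = 0.08617 × 1000 K = 86.170 meV.
n₄/n₁ = exp[−(E₄−E₁)/kT] = exp(−(236 meV)/(86.170 meV)) = exp(-2.7388) = 0.0646.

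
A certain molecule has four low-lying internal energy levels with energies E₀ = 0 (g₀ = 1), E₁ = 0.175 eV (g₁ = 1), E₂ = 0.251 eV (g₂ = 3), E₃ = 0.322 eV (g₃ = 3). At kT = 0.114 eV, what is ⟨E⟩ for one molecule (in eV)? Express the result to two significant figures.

Eᵢ/kT = 0, 1.535, 2.202, 2.825.
Z = Σ gᵢe^(−Eᵢ/kT) = 1·e^(−0) + 1·e^(−1.535) + 3·e^(−2.202) + 3·e^(−2.825) = 1.000 + 0.2155 + 0.3317 + 0.1779 = 1.725.
⟨E⟩ = Σ Eᵢ gᵢe^(−Eᵢ/kT) / Z = (0·1.000 + 0.175·0.2155 + 0.251·0.3317 + 0.322·0.1779) / 1.725 = 0.10 eV.

0.10 eV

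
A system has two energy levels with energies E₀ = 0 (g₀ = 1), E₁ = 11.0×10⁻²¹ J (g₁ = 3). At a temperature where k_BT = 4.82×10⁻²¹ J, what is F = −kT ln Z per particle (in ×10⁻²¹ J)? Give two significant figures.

-1.3 ×10⁻²¹ J

Eᵢ/kT = 0, 2.282.
Z = Σ gᵢe^(−Eᵢ/kT) = 1·e^(−0) + 3·e^(−2.282) = 1.000 + 0.3062 = 1.306.
F = −kT ln Z = −4.82 × ln(1.306) = −4.82 × 0.2670 = -1.3 ×10⁻²¹ J.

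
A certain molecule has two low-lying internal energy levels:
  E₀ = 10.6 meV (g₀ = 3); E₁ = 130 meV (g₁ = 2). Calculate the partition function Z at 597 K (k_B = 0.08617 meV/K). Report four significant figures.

k_BT = 0.08617 × 597 K = 51.4435 meV.
Eᵢ/kT = 0.206051, 2.52704.
Z = Σ gᵢe^(−Eᵢ/kT) = 3·e^(−0.206051) + 2·e^(−2.52704) = 2.44137 + 0.159790 = 2.60116.

Z = 2.601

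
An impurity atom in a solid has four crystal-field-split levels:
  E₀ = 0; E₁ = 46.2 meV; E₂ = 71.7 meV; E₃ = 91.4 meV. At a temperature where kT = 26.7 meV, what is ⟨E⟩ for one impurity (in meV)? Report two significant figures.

13 meV

Eᵢ/kT = 0, 1.730, 2.685, 3.423.
Z = Σ e^(−Eᵢ/kT) = e^(−0) + e^(−1.730) + e^(−2.685) + e^(−3.423) = 1.000 + 0.1773 + 0.06822 + 0.03261 = 1.278.
⟨E⟩ = Σ Eᵢ e^(−Eᵢ/kT) / Z = (0·1.000 + 46.2·0.1773 + 71.7·0.06822 + 91.4·0.03261) / 1.278 = 13 meV.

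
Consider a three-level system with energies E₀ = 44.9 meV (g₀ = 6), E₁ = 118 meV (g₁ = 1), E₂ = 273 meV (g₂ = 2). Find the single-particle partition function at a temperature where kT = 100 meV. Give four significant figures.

Z = 4.267

Eᵢ/kT = 0.449000, 1.18000, 2.73000.
Z = Σ gᵢe^(−Eᵢ/kT) = 6·e^(−0.449000) + 1·e^(−1.18000) + 2·e^(−2.73000) = 3.82960 + 0.307279 + 0.130439 = 4.26732.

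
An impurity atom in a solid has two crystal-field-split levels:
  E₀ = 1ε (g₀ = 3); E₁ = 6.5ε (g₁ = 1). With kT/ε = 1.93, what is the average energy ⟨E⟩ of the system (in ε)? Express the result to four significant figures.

1.104 ε

Eᵢ/kT = 0.518135, 3.36788.
Z = Σ gᵢe^(−Eᵢ/kT) = 3·e^(−0.518135) + 1·e^(−3.36788) = 1.78689 + 0.0344626 = 1.82135.
⟨E⟩ = Σ Eᵢ gᵢe^(−Eᵢ/kT) / Z = (1·1.78689 + 6.5·0.0344626) / 1.82135 = 1.104 ε.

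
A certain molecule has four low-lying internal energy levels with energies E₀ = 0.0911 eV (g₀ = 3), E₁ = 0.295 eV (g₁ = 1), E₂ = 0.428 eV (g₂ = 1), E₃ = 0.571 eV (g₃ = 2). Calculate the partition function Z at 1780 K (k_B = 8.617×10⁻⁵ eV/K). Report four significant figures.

k_BT = 8.617×10⁻⁵ × 1780 K = 0.153383 eV.
Eᵢ/kT = 0.593938, 1.92329, 2.79040, 3.72271.
Z = Σ gᵢe^(−Eᵢ/kT) = 3·e^(−0.593938) + 1·e^(−1.92329) + 1·e^(−2.79040) + 2·e^(−3.72271) = 1.65645 + 0.146125 + 0.0613967 + 0.0483368 = 1.91231.

Z = 1.912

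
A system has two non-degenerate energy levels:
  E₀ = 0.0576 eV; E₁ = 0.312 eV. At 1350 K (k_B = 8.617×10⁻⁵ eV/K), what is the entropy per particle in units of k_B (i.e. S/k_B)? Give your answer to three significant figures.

k_BT = 8.617×10⁻⁵ × 1350 K = 0.11633 eV.
Eᵢ/kT = 0.49514, 2.6820.
Z = Σ e^(−Eᵢ/kT) = e^(−0.49514) + e^(−2.6820) = 0.60949 + 0.068426 = 0.67792.
⟨E⟩ = Σ EᵢPᵢ = 0.083278 eV.
S/k_B = ln Z + ⟨E⟩/kT = ln(0.67792) + 0.083278/0.11633 = -0.38873 + 0.71588 = 0.327.

0.327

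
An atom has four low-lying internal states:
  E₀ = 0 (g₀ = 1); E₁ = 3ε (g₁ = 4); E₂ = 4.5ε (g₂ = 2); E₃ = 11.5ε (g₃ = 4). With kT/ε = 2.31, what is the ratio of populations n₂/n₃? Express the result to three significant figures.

10.4

n₂/n₃ = (g₂/g₃) exp[−(E₂−E₃)/kT] = (2/4) × exp(−(-7.0ε)/(2.31ε)) = (2/4) × exp(3.0303) = 10.4.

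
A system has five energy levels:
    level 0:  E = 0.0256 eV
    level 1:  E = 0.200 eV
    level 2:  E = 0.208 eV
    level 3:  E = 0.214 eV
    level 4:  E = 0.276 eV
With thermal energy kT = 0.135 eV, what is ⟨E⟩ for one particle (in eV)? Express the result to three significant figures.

Eᵢ/kT = 0.18963, 1.4815, 1.5407, 1.5852, 2.0444.
Z = Σ e^(−Eᵢ/kT) = e^(−0.18963) + e^(−1.4815) + e^(−1.5407) + e^(−1.5852) + e^(−2.0444) = 0.82727 + 0.22730 + 0.21423 + 0.20491 + 0.12946 = 1.6032.
⟨E⟩ = Σ Eᵢ e^(−Eᵢ/kT) / Z = (0.0256·0.82727 + 0.200·0.22730 + 0.208·0.21423 + 0.214·0.20491 + 0.276·0.12946) / 1.6032 = 0.119 eV.

0.119 eV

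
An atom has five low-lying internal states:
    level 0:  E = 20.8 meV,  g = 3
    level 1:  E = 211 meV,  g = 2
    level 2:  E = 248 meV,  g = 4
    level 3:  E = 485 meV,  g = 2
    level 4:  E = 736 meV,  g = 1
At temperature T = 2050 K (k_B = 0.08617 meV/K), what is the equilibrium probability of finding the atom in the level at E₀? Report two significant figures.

0.61

k_BT = 0.08617 × 2050 K = 176.6 meV.
Eᵢ/kT = 0.1178, 1.195, 1.404, 2.746, 4.168.
Z = Σ gᵢe^(−Eᵢ/kT) = 3·e^(−0.1178) + 2·e^(−1.195) + 4·e^(−1.404) + 2·e^(−2.746) + 1·e^(−4.168) = 2.667 + 0.6054 + 0.9825 + 0.1284 + 0.01548 = 4.399.
P₀ = g₀ e^(−E₀/kT) / Z = 2.667/4.399 = 0.61.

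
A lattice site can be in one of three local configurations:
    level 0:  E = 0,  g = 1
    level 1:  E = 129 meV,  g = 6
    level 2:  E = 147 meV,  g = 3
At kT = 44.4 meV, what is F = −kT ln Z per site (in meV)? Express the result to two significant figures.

-16 meV

Eᵢ/kT = 0, 2.905, 3.311.
Z = Σ gᵢe^(−Eᵢ/kT) = 1·e^(−0) + 6·e^(−2.905) + 3·e^(−3.311) = 1.000 + 0.3285 + 0.1094 = 1.438.
F = −kT ln Z = −44.4 × ln(1.438) = −44.4 × 0.3633 = -16 meV.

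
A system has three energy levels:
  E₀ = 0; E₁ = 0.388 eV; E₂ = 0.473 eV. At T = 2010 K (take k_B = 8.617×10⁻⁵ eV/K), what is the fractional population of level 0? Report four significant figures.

k_BT = 8.617×10⁻⁵ × 2010 K = 0.173202 eV.
Eᵢ/kT = 0, 2.24016, 2.73092.
Z = Σ e^(−Eᵢ/kT) = e^(−0) + e^(−2.24016) + e^(−2.73092) = 1.00000 + 0.106441 + 0.0651593 = 1.17160.
P₀ = e^(−E₀/kT) / Z = 1.00000/1.17160 = 0.8535.

0.8535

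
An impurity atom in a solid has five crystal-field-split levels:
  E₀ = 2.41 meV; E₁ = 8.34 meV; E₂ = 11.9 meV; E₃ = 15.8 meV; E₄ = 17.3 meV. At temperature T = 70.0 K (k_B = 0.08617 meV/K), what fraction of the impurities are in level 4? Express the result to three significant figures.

0.0477

k_BT = 0.08617 × 70.0 K = 6.0319 meV.
Eᵢ/kT = 0.39954, 1.3826, 1.9728, 2.6194, 2.8681.
Z = Σ e^(−Eᵢ/kT) = e^(−0.39954) + e^(−1.3826) + e^(−1.9728) + e^(−2.6194) + e^(−2.8681) = 0.67063 + 0.25093 + 0.13907 + 0.072847 + 0.056807 = 1.1903.
P₄ = e^(−E₄/kT) / Z = 0.056807/1.1903 = 0.0477.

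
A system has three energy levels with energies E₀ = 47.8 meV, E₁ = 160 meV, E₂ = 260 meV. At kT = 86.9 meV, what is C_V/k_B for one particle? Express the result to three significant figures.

0.544

Eᵢ/kT = 0.55006, 1.8412, 2.9919.
Z = Σ e^(−Eᵢ/kT) = e^(−0.55006) + e^(−1.8412) + e^(−2.9919) = 0.57692 + 0.15863 + 0.050192 = 0.78574.
⟨E⟩ = 84.007 meV, ⟨E²⟩ = 11164 meV².
C_V/k_B = (⟨E²⟩ − ⟨E⟩²)/(kT)² = (11164 − 7057.2)/7551.6 = 0.544.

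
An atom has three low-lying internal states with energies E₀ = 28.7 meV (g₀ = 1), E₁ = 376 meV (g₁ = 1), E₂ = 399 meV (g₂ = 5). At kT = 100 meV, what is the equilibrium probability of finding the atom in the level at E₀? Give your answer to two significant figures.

Eᵢ/kT = 0.2870, 3.760, 3.990.
Z = Σ gᵢe^(−Eᵢ/kT) = 1·e^(−0.2870) + 1·e^(−3.760) + 5·e^(−3.990) = 0.7505 + 0.02328 + 0.09250 = 0.8663.
P₀ = g₀ e^(−E₀/kT) / Z = 0.7505/0.8663 = 0.87.

0.87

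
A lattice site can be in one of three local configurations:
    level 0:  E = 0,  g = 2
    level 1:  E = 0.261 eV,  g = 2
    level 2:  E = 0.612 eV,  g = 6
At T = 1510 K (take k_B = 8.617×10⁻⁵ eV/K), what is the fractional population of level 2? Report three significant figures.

0.0234

k_BT = 8.617×10⁻⁵ × 1510 K = 0.13012 eV.
Eᵢ/kT = 0, 2.0058, 4.7034.
Z = Σ gᵢe^(−Eᵢ/kT) = 2·e^(−0) + 2·e^(−2.0058) + 6·e^(−4.7034) = 2.0000 + 0.26911 + 0.054386 = 2.3235.
P₂ = g₂ e^(−E₂/kT) / Z = 0.054386/2.3235 = 0.0234.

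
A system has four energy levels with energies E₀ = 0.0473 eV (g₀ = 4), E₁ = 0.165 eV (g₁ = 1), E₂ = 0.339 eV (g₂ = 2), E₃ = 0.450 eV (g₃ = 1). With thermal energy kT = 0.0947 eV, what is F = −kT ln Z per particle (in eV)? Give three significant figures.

-0.0929 eV

Eᵢ/kT = 0.49947, 1.7423, 3.5797, 4.7518.
Z = Σ gᵢe^(−Eᵢ/kT) = 4·e^(−0.49947) + 1·e^(−1.7423) + 2·e^(−3.5797) + 1·e^(−4.7518) = 2.4274 + 0.17512 + 0.055768 + 0.0086361 = 2.6669.
F = −kT ln Z = −0.0947 × ln(2.6669) = −0.0947 × 0.98092 = -0.0929 eV.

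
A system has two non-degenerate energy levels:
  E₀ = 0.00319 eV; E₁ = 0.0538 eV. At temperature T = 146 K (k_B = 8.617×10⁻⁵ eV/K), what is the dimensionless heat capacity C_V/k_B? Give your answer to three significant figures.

k_BT = 8.617×10⁻⁵ × 146 K = 0.012581 eV.
Eᵢ/kT = 0.25356, 4.2763.
Z = Σ e^(−Eᵢ/kT) = e^(−0.25356) + e^(−4.2763) = 0.77603 + 0.013894 = 0.78992.
⟨E⟩ = 0.0040802 eV, ⟨E²⟩ = 0.000060908 eV².
C_V/k_B = (⟨E²⟩ − ⟨E⟩²)/(kT)² = (0.000060908 − 0.000016648)/0.00015828 = 0.280.

0.280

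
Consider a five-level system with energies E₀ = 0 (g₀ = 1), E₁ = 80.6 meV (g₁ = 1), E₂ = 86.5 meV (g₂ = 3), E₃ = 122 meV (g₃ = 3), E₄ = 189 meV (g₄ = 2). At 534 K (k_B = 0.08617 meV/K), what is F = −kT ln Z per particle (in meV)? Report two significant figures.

-29 meV

k_BT = 0.08617 × 534 K = 46.01 meV.
Eᵢ/kT = 0, 1.752, 1.880, 2.652, 4.108.
Z = Σ gᵢe^(−Eᵢ/kT) = 1·e^(−0) + 1·e^(−1.752) + 3·e^(−1.880) + 3·e^(−2.652) + 2·e^(−4.108) = 1.000 + 0.1734 + 0.4578 + 0.2115 + 0.03288 = 1.876.
F = −kT ln Z = −46.01 × ln(1.876) = −46.01 × 0.6291 = -29 meV.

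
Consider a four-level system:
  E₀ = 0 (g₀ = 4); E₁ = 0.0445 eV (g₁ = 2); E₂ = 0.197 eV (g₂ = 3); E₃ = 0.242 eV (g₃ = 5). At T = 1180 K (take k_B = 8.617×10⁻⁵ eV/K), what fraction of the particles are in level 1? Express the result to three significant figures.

0.209

k_BT = 8.617×10⁻⁵ × 1180 K = 0.10168 eV.
Eᵢ/kT = 0, 0.43765, 1.9375, 2.3800.
Z = Σ gᵢe^(−Eᵢ/kT) = 4·e^(−0) + 2·e^(−0.43765) + 3·e^(−1.9375) + 5·e^(−2.3800) = 4.0000 + 1.2911 + 0.43219 + 0.46275 = 6.1860.
P₁ = g₁ e^(−E₁/kT) / Z = 1.2911/6.1860 = 0.209.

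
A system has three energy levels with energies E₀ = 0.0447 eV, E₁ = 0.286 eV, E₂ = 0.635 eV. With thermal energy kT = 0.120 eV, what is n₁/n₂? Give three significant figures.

18.3

n₁/n₂ = exp[−(E₁−E₂)/kT] = exp(−(-0.349 eV)/(0.120 eV)) = exp(2.9083) = 18.3.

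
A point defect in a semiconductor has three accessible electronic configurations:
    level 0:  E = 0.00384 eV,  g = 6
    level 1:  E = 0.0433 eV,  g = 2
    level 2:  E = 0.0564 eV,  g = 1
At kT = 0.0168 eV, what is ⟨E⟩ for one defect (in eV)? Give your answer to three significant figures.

0.00542 eV

Eᵢ/kT = 0.22857, 2.5774, 3.3571.
Z = Σ gᵢe^(−Eᵢ/kT) = 6·e^(−0.22857) + 2·e^(−2.5774) + 1·e^(−3.3571) = 4.7740 + 0.15194 + 0.034836 = 4.9608.
⟨E⟩ = Σ Eᵢ gᵢe^(−Eᵢ/kT) / Z = (0.00384·4.7740 + 0.0433·0.15194 + 0.0564·0.034836) / 4.9608 = 0.00542 eV.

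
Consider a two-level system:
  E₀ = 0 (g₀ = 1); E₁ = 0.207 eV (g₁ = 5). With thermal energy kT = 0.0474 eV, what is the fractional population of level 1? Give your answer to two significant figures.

Eᵢ/kT = 0, 4.367.
Z = Σ gᵢe^(−Eᵢ/kT) = 1·e^(−0) + 5·e^(−4.367) = 1.000 + 0.06345 = 1.063.
P₁ = g₁ e^(−E₁/kT) / Z = 0.06345/1.063 = 0.060.

0.060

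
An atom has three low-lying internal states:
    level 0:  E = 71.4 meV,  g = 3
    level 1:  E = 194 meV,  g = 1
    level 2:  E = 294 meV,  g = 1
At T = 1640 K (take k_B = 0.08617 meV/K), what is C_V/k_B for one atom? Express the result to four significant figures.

0.1925

k_BT = 0.08617 × 1640 K = 141.319 meV.
Eᵢ/kT = 0.505240, 1.37278, 2.08040.
Z = Σ gᵢe^(−Eᵢ/kT) = 3·e^(−0.505240) + 1·e^(−1.37278) + 1·e^(−2.08040) = 1.81008 + 0.253402 + 0.124880 = 2.18836.
⟨E⟩ = 98.2994 meV, ⟨E²⟩ = 13507.3 meV².
C_V/k_B = (⟨E²⟩ − ⟨E⟩²)/(kT)² = (13507.3 − 9662.77)/19971.1 = 0.1925.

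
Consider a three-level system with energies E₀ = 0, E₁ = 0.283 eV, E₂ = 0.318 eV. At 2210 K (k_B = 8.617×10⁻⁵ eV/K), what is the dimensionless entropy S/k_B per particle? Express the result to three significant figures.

k_BT = 8.617×10⁻⁵ × 2210 K = 0.19044 eV.
Eᵢ/kT = 0, 1.4860, 1.6698.
Z = Σ e^(−Eᵢ/kT) = e^(−0) + e^(−1.4860) + e^(−1.6698) = 1.0000 + 0.22628 + 0.18828 = 1.4146.
⟨E⟩ = Σ EᵢPᵢ = 0.087594 eV.
S/k_B = ln Z + ⟨E⟩/kT = ln(1.4146) + 0.087594/0.19044 = 0.34685 + 0.45996 = 0.807.

0.807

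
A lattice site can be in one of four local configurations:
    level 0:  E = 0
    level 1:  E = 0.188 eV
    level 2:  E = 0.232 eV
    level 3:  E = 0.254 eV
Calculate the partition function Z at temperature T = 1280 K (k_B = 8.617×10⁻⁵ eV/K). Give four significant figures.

k_BT = 8.617×10⁻⁵ × 1280 K = 0.110298 eV.
Eᵢ/kT = 0, 1.70447, 2.10339, 2.30285.
Z = Σ e^(−Eᵢ/kT) = e^(−0) + e^(−1.70447) + e^(−2.10339) + e^(−2.30285) = 1.00000 + 0.181869 + 0.122042 + 0.0999735 = 1.40388.

Z = 1.404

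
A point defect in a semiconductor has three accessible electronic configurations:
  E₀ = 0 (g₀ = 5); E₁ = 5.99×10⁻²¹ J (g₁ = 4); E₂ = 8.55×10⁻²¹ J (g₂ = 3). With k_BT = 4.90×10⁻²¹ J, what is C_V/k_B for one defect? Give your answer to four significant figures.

0.3773

Eᵢ/kT = 0, 1.22245, 1.74490.
Z = Σ gᵢe^(−Eᵢ/kT) = 5·e^(−0) + 4·e^(−1.22245) + 3·e^(−1.74490) = 5.00000 + 1.17803 + 0.523987 = 6.70202.
⟨E⟩ = 1.72134, ⟨E²⟩ = 12.0221.
C_V/k_B = (⟨E²⟩ − ⟨E⟩²)/(kT)² = (12.0221 − 2.96301)/24.0100 = 0.3773.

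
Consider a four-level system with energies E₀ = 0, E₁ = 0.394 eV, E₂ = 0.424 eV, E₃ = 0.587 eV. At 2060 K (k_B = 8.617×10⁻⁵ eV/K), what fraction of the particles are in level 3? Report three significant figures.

0.0296

k_BT = 8.617×10⁻⁵ × 2060 K = 0.17751 eV.
Eᵢ/kT = 0, 2.2196, 2.3886, 3.3069.
Z = Σ e^(−Eᵢ/kT) = e^(−0) + e^(−2.2196) + e^(−2.3886) + e^(−3.3069) = 1.0000 + 0.10865 + 0.091758 + 0.036630 = 1.2370.
P₃ = e^(−E₃/kT) / Z = 0.036630/1.2370 = 0.0296.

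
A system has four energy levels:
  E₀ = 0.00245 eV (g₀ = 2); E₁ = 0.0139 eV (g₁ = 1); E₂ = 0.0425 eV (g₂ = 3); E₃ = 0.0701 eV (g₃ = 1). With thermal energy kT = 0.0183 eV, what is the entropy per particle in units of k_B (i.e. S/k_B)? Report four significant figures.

Eᵢ/kT = 0.133880, 0.759563, 2.32240, 3.83060.
Z = Σ gᵢe^(−Eᵢ/kT) = 2·e^(−0.133880) + 1·e^(−0.759563) + 3·e^(−2.32240) + 1·e^(−3.83060) = 1.74939 + 0.467871 + 0.294114 + 0.0216966 = 2.53307.
⟨E⟩ = Σ EᵢPᵢ = 0.00979451 eV.
S/k_B = ln Z + ⟨E⟩/kT = ln(2.53307) + 0.00979451/0.0183 = 0.929432 + 0.535219 = 1.465.

1.465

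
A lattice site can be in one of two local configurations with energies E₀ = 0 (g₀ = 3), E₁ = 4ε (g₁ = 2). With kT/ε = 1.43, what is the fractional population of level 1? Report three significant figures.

Eᵢ/kT = 0, 2.7972.
Z = Σ gᵢe^(−Eᵢ/kT) = 3·e^(−0) + 2·e^(−2.7972) = 3.0000 + 0.12196 = 3.1220.
P₁ = g₁ e^(−E₁/kT) / Z = 0.12196/3.1220 = 0.0391.

0.0391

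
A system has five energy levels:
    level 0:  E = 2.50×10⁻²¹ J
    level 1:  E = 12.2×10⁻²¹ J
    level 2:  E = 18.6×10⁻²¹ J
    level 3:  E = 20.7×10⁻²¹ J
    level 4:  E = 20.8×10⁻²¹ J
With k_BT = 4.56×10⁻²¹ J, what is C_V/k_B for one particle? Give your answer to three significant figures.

Eᵢ/kT = 0.54825, 2.6754, 4.0789, 4.5395, 4.5614.
Z = Σ e^(−Eᵢ/kT) = e^(−0.54825) + e^(−2.6754) + e^(−4.0789) + e^(−4.5395) + e^(−4.5614) = 0.57796 + 0.068879 + 0.016926 + 0.010679 + 0.010447 = 0.68489.
⟨E⟩ = 4.4363, ⟨E²⟩ = 42.073.
C_V/k_B = (⟨E²⟩ − ⟨E⟩²)/(kT)² = (42.073 − 19.681)/20.794 = 1.08.

1.08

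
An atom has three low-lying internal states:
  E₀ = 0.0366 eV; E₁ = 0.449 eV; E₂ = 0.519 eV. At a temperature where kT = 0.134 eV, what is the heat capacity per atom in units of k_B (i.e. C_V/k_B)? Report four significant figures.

Eᵢ/kT = 0.273134, 3.35075, 3.87313.
Z = Σ e^(−Eᵢ/kT) = e^(−0.273134) + e^(−3.35075) + e^(−3.87313) = 0.760991 + 0.0350581 + 0.0207932 = 0.816842.
⟨E⟩ = 0.0665796 eV, ⟨E²⟩ = 0.0167572 eV².
C_V/k_B = (⟨E²⟩ − ⟨E⟩²)/(kT)² = (0.0167572 − 0.00443284)/0.0179560 = 0.6864.

0.6864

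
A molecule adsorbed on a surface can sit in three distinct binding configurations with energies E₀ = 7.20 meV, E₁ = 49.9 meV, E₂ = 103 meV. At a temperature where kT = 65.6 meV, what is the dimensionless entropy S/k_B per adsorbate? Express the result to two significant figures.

Eᵢ/kT = 0.1098, 0.7607, 1.570.
Z = Σ e^(−Eᵢ/kT) = e^(−0.1098) + e^(−0.7607) + e^(−1.570) = 0.8960 + 0.4673 + 0.2080 = 1.571.
⟨E⟩ = Σ EᵢPᵢ = 32.59 meV.
S/k_B = ln Z + ⟨E⟩/kT = ln(1.571) + 32.59/65.6 = 0.4517 + 0.4968 = 0.95.

0.95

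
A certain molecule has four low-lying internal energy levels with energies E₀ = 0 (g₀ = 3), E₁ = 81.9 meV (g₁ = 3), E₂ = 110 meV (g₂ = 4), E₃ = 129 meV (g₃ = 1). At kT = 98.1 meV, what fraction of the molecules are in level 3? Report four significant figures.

0.04571

Eᵢ/kT = 0, 0.834862, 1.12130, 1.31498.
Z = Σ gᵢe^(−Eᵢ/kT) = 3·e^(−0) + 3·e^(−0.834862) + 4·e^(−1.12130) + 1·e^(−1.31498) = 3.00000 + 1.30180 + 1.30342 + 0.268480 = 5.87370.
P₃ = g₃ e^(−E₃/kT) / Z = 0.268480/5.87370 = 0.04571.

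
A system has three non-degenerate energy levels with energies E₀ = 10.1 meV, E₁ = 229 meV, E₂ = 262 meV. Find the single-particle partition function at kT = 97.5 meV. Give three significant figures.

Eᵢ/kT = 0.10359, 2.3487, 2.6872.
Z = Σ e^(−Eᵢ/kT) = e^(−0.10359) + e^(−2.3487) + e^(−2.6872) = 0.90159 + 0.095493 + 0.068071 = 1.0652.

Z = 1.07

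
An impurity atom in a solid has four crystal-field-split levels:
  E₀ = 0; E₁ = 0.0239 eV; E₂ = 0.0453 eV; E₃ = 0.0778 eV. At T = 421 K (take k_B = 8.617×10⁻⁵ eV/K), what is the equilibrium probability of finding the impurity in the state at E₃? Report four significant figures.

0.06095

k_BT = 8.617×10⁻⁵ × 421 K = 0.0362776 eV.
Eᵢ/kT = 0, 0.658809, 1.24870, 2.14457.
Z = Σ e^(−Eᵢ/kT) = e^(−0) + e^(−0.658809) + e^(−1.24870) + e^(−2.14457) = 1.00000 + 0.517467 + 0.286877 + 0.117118 = 1.92146.
P₃ = e^(−E₃/kT) / Z = 0.117118/1.92146 = 0.06095.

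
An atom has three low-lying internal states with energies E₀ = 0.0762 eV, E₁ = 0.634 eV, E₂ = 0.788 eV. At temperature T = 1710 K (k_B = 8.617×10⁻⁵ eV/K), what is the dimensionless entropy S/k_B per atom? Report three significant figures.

k_BT = 8.617×10⁻⁵ × 1710 K = 0.14735 eV.
Eᵢ/kT = 0.51714, 4.3027, 5.3478.
Z = Σ e^(−Eᵢ/kT) = e^(−0.51714) + e^(−4.3027) + e^(−5.3478) = 0.59622 + 0.013532 + 0.0047586 = 0.61451.
⟨E⟩ = Σ EᵢPᵢ = 0.093995 eV.
S/k_B = ln Z + ⟨E⟩/kT = ln(0.61451) + 0.093995/0.14735 = -0.48693 + 0.63790 = 0.151.

0.151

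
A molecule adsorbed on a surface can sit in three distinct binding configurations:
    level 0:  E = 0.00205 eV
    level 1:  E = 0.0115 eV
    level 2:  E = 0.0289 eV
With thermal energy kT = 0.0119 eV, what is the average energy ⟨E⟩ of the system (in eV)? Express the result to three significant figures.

0.00660 eV

Eᵢ/kT = 0.17227, 0.96639, 2.4286.
Z = Σ e^(−Eᵢ/kT) = e^(−0.17227) + e^(−0.96639) + e^(−2.4286) = 0.84175 + 0.38045 + 0.088160 = 1.3104.
⟨E⟩ = Σ Eᵢ e^(−Eᵢ/kT) / Z = (0.00205·0.84175 + 0.0115·0.38045 + 0.0289·0.088160) / 1.3104 = 0.00660 eV.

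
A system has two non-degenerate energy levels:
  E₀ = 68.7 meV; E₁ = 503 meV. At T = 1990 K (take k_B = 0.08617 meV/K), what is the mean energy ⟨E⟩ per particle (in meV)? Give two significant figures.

k_BT = 0.08617 × 1990 K = 171.5 meV.
Eᵢ/kT = 0.4006, 2.933.
Z = Σ e^(−Eᵢ/kT) = e^(−0.4006) + e^(−2.933) = 0.6699 + 0.05324 = 0.7231.
⟨E⟩ = Σ Eᵢ e^(−Eᵢ/kT) / Z = (68.7·0.6699 + 503·0.05324) / 0.7231 = 100 meV.

100 meV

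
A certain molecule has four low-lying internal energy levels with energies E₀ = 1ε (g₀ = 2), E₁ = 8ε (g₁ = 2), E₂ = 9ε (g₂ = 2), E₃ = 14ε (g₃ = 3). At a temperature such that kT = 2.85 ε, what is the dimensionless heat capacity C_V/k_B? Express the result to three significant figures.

Eᵢ/kT = 0.35088, 2.8070, 3.1579, 4.9123.
Z = Σ gᵢe^(−Eᵢ/kT) = 2·e^(−0.35088) + 2·e^(−2.8070) + 2·e^(−3.1579) + 3·e^(−4.9123) = 1.4081 + 0.12077 + 0.085030 + 0.022067 = 1.6360.
⟨E⟩ = 2.1079 ε, ⟨E²⟩ = 12.439 ε².
C_V/k_B = (⟨E²⟩ − ⟨E⟩²)/(kT)² = (12.439 − 4.4432)/8.1225 = 0.984.

0.984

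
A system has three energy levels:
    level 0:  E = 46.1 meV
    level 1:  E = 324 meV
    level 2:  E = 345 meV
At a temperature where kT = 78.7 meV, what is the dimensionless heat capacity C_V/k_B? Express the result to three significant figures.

Eᵢ/kT = 0.58577, 4.1169, 4.3837.
Z = Σ e^(−Eᵢ/kT) = e^(−0.58577) + e^(−4.1169) + e^(−4.3837) = 0.55668 + 0.016295 + 0.012479 = 0.58545.
⟨E⟩ = 60.206 meV, ⟨E²⟩ = 7479.6 meV².
C_V/k_B = (⟨E²⟩ − ⟨E⟩²)/(kT)² = (7479.6 − 3624.8)/6193.7 = 0.622.

0.622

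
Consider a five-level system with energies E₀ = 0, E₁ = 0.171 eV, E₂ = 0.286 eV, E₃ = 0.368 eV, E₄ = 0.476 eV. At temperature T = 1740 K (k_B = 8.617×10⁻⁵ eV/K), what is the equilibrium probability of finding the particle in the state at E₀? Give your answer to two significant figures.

0.63

k_BT = 8.617×10⁻⁵ × 1740 K = 0.1499 eV.
Eᵢ/kT = 0, 1.141, 1.908, 2.455, 3.175.
Z = Σ e^(−Eᵢ/kT) = e^(−0) + e^(−1.141) + e^(−1.908) + e^(−2.455) + e^(−3.175) = 1.000 + 0.3195 + 0.1484 + 0.08586 + 0.04179 = 1.596.
P₀ = e^(−E₀/kT) / Z = 1.000/1.596 = 0.63.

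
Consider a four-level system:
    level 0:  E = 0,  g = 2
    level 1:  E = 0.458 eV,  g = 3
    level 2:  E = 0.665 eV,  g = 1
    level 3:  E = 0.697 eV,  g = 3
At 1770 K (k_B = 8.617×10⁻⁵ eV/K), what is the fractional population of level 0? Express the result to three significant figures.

k_BT = 8.617×10⁻⁵ × 1770 K = 0.15252 eV.
Eᵢ/kT = 0, 3.0029, 4.3601, 4.5699.
Z = Σ gᵢe^(−Eᵢ/kT) = 2·e^(−0) + 3·e^(−3.0029) + 1·e^(−4.3601) + 3·e^(−4.5699) = 2.0000 + 0.14893 + 0.012777 + 0.031077 = 2.1928.
P₀ = g₀ e^(−E₀/kT) / Z = 2.0000/2.1928 = 0.912.

0.912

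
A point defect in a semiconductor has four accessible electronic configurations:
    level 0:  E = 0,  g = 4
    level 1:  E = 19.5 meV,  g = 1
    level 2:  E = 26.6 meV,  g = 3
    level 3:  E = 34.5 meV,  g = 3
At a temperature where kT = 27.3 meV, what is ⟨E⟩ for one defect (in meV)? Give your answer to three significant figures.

Eᵢ/kT = 0, 0.71429, 0.97436, 1.2637.
Z = Σ gᵢe^(−Eᵢ/kT) = 4·e^(−0) + 1·e^(−0.71429) + 3·e^(−0.97436) + 3·e^(−1.2637) = 4.0000 + 0.48954 + 1.1323 + 0.84782 = 6.4697.
⟨E⟩ = Σ Eᵢ gᵢe^(−Eᵢ/kT) / Z = (0·4.0000 + 19.5·0.48954 + 26.6·1.1323 + 34.5·0.84782) / 6.4697 = 10.7 meV.

10.7 meV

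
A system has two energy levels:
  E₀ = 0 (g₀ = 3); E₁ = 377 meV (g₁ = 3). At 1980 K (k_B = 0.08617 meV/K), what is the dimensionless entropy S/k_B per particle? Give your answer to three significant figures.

k_BT = 0.08617 × 1980 K = 170.62 meV.
Eᵢ/kT = 0, 2.2096.
Z = Σ gᵢe^(−Eᵢ/kT) = 3·e^(−0) + 3·e^(−2.2096) = 3.0000 + 0.32923 = 3.3292.
⟨E⟩ = Σ EᵢPᵢ = 37.282 meV.
S/k_B = ln Z + ⟨E⟩/kT = ln(3.3292) + 37.282/170.62 = 1.2027 + 0.21851 = 1.42.

1.42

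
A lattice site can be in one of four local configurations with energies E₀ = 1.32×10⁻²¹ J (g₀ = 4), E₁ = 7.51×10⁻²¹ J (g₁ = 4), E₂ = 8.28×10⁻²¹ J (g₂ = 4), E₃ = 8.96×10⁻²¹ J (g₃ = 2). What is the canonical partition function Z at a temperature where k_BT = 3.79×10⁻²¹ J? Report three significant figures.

Z = 4.01

Eᵢ/kT = 0.34828, 1.9815, 2.1847, 2.3641.
Z = Σ gᵢe^(−Eᵢ/kT) = 4·e^(−0.34828) + 4·e^(−1.9815) + 4·e^(−2.1847) + 2·e^(−2.3641) = 2.8236 + 0.55145 + 0.45005 + 0.18807 = 4.0132.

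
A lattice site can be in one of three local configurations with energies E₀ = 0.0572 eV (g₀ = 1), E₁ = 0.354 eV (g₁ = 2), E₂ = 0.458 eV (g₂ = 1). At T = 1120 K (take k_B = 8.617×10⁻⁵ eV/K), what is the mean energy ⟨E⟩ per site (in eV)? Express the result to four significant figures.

0.08762 eV

k_BT = 8.617×10⁻⁵ × 1120 K = 0.0965104 eV.
Eᵢ/kT = 0.592682, 3.66800, 4.74560.
Z = Σ gᵢe^(−Eᵢ/kT) = 1·e^(−0.592682) + 2·e^(−3.66800) + 1·e^(−4.74560) = 0.552843 + 0.0510549 + 0.00868985 = 0.612588.
⟨E⟩ = Σ Eᵢ gᵢe^(−Eᵢ/kT) / Z = (0.0572·0.552843 + 0.354·0.0510549 + 0.458·0.00868985) / 0.612588 = 0.08762 eV.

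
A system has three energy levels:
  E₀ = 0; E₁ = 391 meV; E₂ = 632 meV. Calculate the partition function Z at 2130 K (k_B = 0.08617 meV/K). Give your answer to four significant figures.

k_BT = 0.08617 × 2130 K = 183.542 meV.
Eᵢ/kT = 0, 2.13030, 3.44335.
Z = Σ e^(−Eᵢ/kT) = e^(−0) + e^(−2.13030) + e^(−3.44335) = 1.00000 + 0.118802 + 0.0319574 = 1.15076.

Z = 1.151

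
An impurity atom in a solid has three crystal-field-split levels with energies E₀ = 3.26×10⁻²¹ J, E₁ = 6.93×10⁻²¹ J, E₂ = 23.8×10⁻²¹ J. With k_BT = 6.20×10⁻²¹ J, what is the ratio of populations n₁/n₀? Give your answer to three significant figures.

n₁/n₀ = exp[−(E₁−E₀)/kT] = exp(−(3.67 ×10⁻²¹ J)/(6.20 ×10⁻²¹ J)) = exp(-0.59194) = 0.553.

0.553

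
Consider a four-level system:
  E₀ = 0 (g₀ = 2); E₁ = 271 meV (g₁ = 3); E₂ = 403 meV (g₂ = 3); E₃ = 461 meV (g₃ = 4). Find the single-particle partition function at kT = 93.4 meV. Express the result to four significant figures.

Z = 2.234

Eᵢ/kT = 0, 2.90150, 4.31478, 4.93576.
Z = Σ gᵢe^(−Eᵢ/kT) = 2·e^(−0) + 3·e^(−2.90150) + 3·e^(−4.31478) + 4·e^(−4.93576) = 2.00000 + 0.164822 + 0.0401085 + 0.0287400 = 2.23367.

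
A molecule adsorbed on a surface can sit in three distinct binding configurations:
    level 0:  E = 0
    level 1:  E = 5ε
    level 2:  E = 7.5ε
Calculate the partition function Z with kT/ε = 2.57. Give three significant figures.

Z = 1.20

Eᵢ/kT = 0, 1.9455, 2.9183.
Z = Σ e^(−Eᵢ/kT) = e^(−0) + e^(−1.9455) + e^(−2.9183) = 1.0000 + 0.14292 + 0.054025 = 1.1969.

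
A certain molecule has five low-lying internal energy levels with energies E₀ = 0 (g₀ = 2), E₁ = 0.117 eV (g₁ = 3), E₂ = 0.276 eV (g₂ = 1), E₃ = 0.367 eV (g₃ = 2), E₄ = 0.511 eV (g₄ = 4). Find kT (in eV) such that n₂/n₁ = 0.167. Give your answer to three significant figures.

0.230 eV

n₂/n₁ = (g₂/g₁) exp[−(E₂−E₁)/kT] = 0.167.
⇒ (E₂−E₁)/kT = ln((1/3)/0.167) = ln(1.9960) = 0.69115.
kT = 0.159 eV / 0.69115 = 0.230 eV.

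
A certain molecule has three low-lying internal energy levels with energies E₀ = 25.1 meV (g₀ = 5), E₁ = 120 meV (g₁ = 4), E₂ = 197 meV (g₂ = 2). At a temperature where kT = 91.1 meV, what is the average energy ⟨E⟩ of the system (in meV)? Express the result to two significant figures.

53 meV

Eᵢ/kT = 0.2755, 1.317, 2.162.
Z = Σ gᵢe^(−Eᵢ/kT) = 5·e^(−0.2755) + 4·e^(−1.317) + 2·e^(−2.162) = 3.796 + 1.072 + 0.2302 = 5.098.
⟨E⟩ = Σ Eᵢ gᵢe^(−Eᵢ/kT) / Z = (25.1·3.796 + 120·1.072 + 197·0.2302) / 5.098 = 53 meV.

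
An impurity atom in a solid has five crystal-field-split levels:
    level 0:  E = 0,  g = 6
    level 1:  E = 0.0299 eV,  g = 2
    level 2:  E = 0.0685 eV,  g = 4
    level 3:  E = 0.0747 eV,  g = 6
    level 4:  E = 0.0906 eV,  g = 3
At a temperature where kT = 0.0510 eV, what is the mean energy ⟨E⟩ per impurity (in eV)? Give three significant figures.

Eᵢ/kT = 0, 0.58627, 1.3431, 1.4647, 1.7765.
Z = Σ gᵢe^(−Eᵢ/kT) = 6·e^(−0) + 2·e^(−0.58627) + 4·e^(−1.3431) + 6·e^(−1.4647) + 3·e^(−1.7765) = 6.0000 + 1.1128 + 1.0441 + 1.3869 + 0.50769 = 10.051.
⟨E⟩ = Σ Eᵢ gᵢe^(−Eᵢ/kT) / Z = (0·6.0000 + 0.0299·1.1128 + 0.0685·1.0441 + 0.0747·1.3869 + 0.0906·0.50769) / 10.051 = 0.0253 eV.

0.0253 eV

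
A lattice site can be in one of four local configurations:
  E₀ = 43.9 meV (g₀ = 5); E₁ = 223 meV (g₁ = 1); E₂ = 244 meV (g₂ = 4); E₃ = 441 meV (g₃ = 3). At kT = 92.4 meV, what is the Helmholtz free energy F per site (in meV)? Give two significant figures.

-120 meV

Eᵢ/kT = 0.4751, 2.413, 2.641, 4.773.
Z = Σ gᵢe^(−Eᵢ/kT) = 5·e^(−0.4751) + 1·e^(−2.413) + 4·e^(−2.641) + 3·e^(−4.773) = 3.109 + 0.08955 + 0.2852 + 0.02536 = 3.509.
F = −kT ln Z = −92.4 × ln(3.509) = −92.4 × 1.255 = -120 meV.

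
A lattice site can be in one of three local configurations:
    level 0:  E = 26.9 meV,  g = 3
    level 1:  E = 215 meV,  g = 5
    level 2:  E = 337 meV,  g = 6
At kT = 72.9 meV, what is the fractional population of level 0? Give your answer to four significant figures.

Eᵢ/kT = 0.368999, 2.94925, 4.62277.
Z = Σ gᵢe^(−Eᵢ/kT) = 3·e^(−0.368999) + 5·e^(−2.94925) + 6·e^(−4.62277) = 2.07428 + 0.261895 + 0.0589532 = 2.39513.
P₀ = g₀ e^(−E₀/kT) / Z = 2.07428/2.39513 = 0.8660.

0.8660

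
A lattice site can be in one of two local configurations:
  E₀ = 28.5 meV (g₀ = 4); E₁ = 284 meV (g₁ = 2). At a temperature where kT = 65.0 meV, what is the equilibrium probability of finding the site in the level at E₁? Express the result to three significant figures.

0.00972

Eᵢ/kT = 0.43846, 4.3692.
Z = Σ gᵢe^(−Eᵢ/kT) = 4·e^(−0.43846) + 2·e^(−4.3692) = 2.5801 + 0.025323 = 2.6054.
P₁ = g₁ e^(−E₁/kT) / Z = 0.025323/2.6054 = 0.00972.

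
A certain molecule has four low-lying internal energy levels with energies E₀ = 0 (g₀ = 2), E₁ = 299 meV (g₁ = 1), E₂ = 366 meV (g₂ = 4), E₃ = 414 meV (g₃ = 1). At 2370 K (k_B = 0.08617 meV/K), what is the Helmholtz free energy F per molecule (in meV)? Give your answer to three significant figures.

-226 meV

k_BT = 0.08617 × 2370 K = 204.22 meV.
Eᵢ/kT = 0, 1.4641, 1.7922, 2.0272.
Z = Σ gᵢe^(−Eᵢ/kT) = 2·e^(−0) + 1·e^(−1.4641) + 4·e^(−1.7922) + 1·e^(−2.0272) = 2.0000 + 0.23129 + 0.66637 + 0.13170 = 3.0294.
F = −kT ln Z = −204.22 × ln(3.0294) = −204.22 × 1.1084 = -226 meV.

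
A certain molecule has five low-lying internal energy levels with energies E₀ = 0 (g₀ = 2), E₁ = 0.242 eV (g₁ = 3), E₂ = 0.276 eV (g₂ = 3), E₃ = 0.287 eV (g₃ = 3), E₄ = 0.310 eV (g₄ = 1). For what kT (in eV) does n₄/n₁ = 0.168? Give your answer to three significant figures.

n₄/n₁ = (g₄/g₁) exp[−(E₄−E₁)/kT] = 0.168.
⇒ (E₄−E₁)/kT = ln((1/3)/0.168) = ln(1.9841) = 0.68517.
kT = 0.068 eV / 0.68517 = 0.0992 eV.

0.0992 eV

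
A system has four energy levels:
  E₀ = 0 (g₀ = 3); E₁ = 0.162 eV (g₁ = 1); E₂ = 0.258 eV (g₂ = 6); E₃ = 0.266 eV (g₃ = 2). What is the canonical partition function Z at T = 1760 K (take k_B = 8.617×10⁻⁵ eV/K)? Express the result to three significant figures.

Z = 4.78

k_BT = 8.617×10⁻⁵ × 1760 K = 0.15166 eV.
Eᵢ/kT = 0, 1.0682, 1.7012, 1.7539.
Z = Σ gᵢe^(−Eᵢ/kT) = 3·e^(−0) + 1·e^(−1.0682) + 6·e^(−1.7012) + 2·e^(−1.7539) = 3.0000 + 0.34363 + 1.0948 + 0.34620 = 4.7846.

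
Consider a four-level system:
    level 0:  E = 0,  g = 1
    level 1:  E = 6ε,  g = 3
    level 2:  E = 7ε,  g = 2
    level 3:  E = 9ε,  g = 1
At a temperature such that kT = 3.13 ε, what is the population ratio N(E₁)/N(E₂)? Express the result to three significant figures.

2.06

n₁/n₂ = (g₁/g₂) exp[−(E₁−E₂)/kT] = (3/2) × exp(−(-1ε)/(3.13ε)) = (3/2) × exp(0.31949) = 2.06.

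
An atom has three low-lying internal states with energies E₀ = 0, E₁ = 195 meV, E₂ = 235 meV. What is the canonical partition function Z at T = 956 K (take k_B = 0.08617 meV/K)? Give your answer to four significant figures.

Z = 1.151

k_BT = 0.08617 × 956 K = 82.3785 meV.
Eᵢ/kT = 0, 2.36712, 2.85269.
Z = Σ e^(−Eᵢ/kT) = e^(−0) + e^(−2.36712) + e^(−2.85269) = 1.00000 + 0.0937503 + 0.0576889 = 1.15144.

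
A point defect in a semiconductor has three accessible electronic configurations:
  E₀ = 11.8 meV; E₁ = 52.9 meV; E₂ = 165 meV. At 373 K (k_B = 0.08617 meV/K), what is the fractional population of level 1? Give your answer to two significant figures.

k_BT = 0.08617 × 373 K = 32.14 meV.
Eᵢ/kT = 0.3671, 1.646, 5.134.
Z = Σ e^(−Eᵢ/kT) = e^(−0.3671) + e^(−1.646) + e^(−5.134) = 0.6927 + 0.1928 + 0.005893 = 0.8914.
P₁ = e^(−E₁/kT) / Z = 0.1928/0.8914 = 0.22.

0.22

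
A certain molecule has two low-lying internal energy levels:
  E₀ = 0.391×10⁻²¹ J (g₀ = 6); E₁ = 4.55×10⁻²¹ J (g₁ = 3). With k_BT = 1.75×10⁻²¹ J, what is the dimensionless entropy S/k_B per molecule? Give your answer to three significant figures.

Eᵢ/kT = 0.22343, 2.6000.
Z = Σ gᵢe^(−Eᵢ/kT) = 6·e^(−0.22343) + 3·e^(−2.6000) = 4.7986 + 0.22282 = 5.0214.
⟨E⟩ = Σ EᵢPᵢ = 0.57555 ×10⁻²¹ J.
S/k_B = ln Z + ⟨E⟩/kT = ln(5.0214) + 0.57555/1.75 = 1.6137 + 0.32889 = 1.94.

1.94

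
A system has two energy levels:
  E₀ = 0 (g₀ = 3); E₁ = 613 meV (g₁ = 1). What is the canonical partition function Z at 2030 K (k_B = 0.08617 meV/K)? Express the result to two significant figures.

Z = 3.0

k_BT = 0.08617 × 2030 K = 174.9 meV.
Eᵢ/kT = 0, 3.505.
Z = Σ gᵢe^(−Eᵢ/kT) = 3·e^(−0) + 1·e^(−3.505) = 3.000 + 0.03005 = 3.030.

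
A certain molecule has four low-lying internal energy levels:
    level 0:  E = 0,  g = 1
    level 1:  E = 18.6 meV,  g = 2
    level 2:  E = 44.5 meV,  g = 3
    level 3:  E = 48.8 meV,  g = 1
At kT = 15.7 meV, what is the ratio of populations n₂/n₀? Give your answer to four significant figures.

0.1763

n₂/n₀ = (g₂/g₀) exp[−(E₂−E₀)/kT] = (3/1) × exp(−(44.5 meV)/(15.7 meV)) = (3/1) × exp(-2.83439) = 0.1763.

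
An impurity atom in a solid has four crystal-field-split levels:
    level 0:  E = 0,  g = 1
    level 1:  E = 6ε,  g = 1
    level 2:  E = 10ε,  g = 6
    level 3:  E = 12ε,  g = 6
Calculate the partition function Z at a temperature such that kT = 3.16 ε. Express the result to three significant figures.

Eᵢ/kT = 0, 1.8987, 3.1646, 3.7975.
Z = Σ gᵢe^(−Eᵢ/kT) = 1·e^(−0) + 1·e^(−1.8987) + 6·e^(−3.1646) + 6·e^(−3.7975) = 1.0000 + 0.14976 + 0.25339 + 0.13456 = 1.5377.

Z = 1.54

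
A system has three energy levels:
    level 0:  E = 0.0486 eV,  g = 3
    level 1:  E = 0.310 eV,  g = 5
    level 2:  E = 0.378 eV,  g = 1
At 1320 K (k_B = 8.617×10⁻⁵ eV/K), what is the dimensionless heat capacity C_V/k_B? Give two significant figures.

k_BT = 8.617×10⁻⁵ × 1320 K = 0.1137 eV.
Eᵢ/kT = 0.4274, 2.726, 3.325.
Z = Σ gᵢe^(−Eᵢ/kT) = 3·e^(−0.4274) + 5·e^(−2.726) + 1·e^(−3.325) = 1.957 + 0.3274 + 0.03597 = 2.320.
⟨E⟩ = 0.09060 eV, ⟨E²⟩ = 0.01777 eV².
C_V/k_B = (⟨E²⟩ − ⟨E⟩²)/(kT)² = (0.01777 − 0.008208)/0.01293 = 0.74.

0.74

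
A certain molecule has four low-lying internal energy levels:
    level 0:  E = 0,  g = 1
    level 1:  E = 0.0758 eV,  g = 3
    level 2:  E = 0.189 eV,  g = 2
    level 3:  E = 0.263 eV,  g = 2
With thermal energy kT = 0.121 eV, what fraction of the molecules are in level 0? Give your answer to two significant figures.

Eᵢ/kT = 0, 0.6264, 1.562, 2.174.
Z = Σ gᵢe^(−Eᵢ/kT) = 1·e^(−0) + 3·e^(−0.6264) + 2·e^(−1.562) + 2·e^(−2.174) = 1.000 + 1.604 + 0.4194 + 0.2274 = 3.251.
P₀ = g₀ e^(−E₀/kT) / Z = 1.000/3.251 = 0.31.

0.31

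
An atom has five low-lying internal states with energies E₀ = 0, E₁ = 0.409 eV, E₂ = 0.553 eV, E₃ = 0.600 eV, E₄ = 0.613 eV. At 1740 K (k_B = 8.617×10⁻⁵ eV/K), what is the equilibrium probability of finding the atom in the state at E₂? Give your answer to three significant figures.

0.0222

k_BT = 8.617×10⁻⁵ × 1740 K = 0.14994 eV.
Eᵢ/kT = 0, 2.7278, 3.6881, 4.0016, 4.0883.
Z = Σ e^(−Eᵢ/kT) = e^(−0) + e^(−2.7278) + e^(−3.6881) + e^(−4.0016) + e^(−4.0883) = 1.0000 + 0.065363 + 0.025019 + 0.018286 + 0.016768 = 1.1254.
P₂ = e^(−E₂/kT) / Z = 0.025019/1.1254 = 0.0222.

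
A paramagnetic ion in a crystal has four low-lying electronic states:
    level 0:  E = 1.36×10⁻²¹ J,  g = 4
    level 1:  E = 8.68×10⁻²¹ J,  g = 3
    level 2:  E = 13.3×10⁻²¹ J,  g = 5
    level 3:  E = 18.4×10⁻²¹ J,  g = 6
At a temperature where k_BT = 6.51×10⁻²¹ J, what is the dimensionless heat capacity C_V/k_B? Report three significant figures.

Eᵢ/kT = 0.20891, 1.3333, 2.0430, 2.8264.
Z = Σ gᵢe^(−Eᵢ/kT) = 4·e^(−0.20891) + 3·e^(−1.3333) + 5·e^(−2.0430) + 6·e^(−2.8264) = 3.2459 + 0.79082 + 0.64820 + 0.35535 = 5.0403.
⟨E⟩ = 5.2454, ⟨E²⟩ = 59.630.
C_V/k_B = (⟨E²⟩ − ⟨E⟩²)/(kT)² = (59.630 − 27.514)/42.380 = 0.758.

0.758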